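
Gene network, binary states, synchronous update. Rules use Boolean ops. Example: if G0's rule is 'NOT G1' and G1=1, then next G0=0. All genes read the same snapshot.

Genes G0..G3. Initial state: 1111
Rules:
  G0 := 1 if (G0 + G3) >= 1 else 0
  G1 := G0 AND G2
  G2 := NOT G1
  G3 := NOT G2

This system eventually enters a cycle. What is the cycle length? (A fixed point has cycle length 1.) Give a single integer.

Answer: 4

Derivation:
Step 0: 1111
Step 1: G0=(1+1>=1)=1 G1=G0&G2=1&1=1 G2=NOT G1=NOT 1=0 G3=NOT G2=NOT 1=0 -> 1100
Step 2: G0=(1+0>=1)=1 G1=G0&G2=1&0=0 G2=NOT G1=NOT 1=0 G3=NOT G2=NOT 0=1 -> 1001
Step 3: G0=(1+1>=1)=1 G1=G0&G2=1&0=0 G2=NOT G1=NOT 0=1 G3=NOT G2=NOT 0=1 -> 1011
Step 4: G0=(1+1>=1)=1 G1=G0&G2=1&1=1 G2=NOT G1=NOT 0=1 G3=NOT G2=NOT 1=0 -> 1110
Step 5: G0=(1+0>=1)=1 G1=G0&G2=1&1=1 G2=NOT G1=NOT 1=0 G3=NOT G2=NOT 1=0 -> 1100
State from step 5 equals state from step 1 -> cycle length 4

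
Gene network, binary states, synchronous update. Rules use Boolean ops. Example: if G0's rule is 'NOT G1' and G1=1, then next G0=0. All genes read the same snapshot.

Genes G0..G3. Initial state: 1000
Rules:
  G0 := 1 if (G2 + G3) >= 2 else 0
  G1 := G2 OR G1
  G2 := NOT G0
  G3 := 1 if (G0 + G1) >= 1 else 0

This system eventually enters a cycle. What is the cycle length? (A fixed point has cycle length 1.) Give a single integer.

Step 0: 1000
Step 1: G0=(0+0>=2)=0 G1=G2|G1=0|0=0 G2=NOT G0=NOT 1=0 G3=(1+0>=1)=1 -> 0001
Step 2: G0=(0+1>=2)=0 G1=G2|G1=0|0=0 G2=NOT G0=NOT 0=1 G3=(0+0>=1)=0 -> 0010
Step 3: G0=(1+0>=2)=0 G1=G2|G1=1|0=1 G2=NOT G0=NOT 0=1 G3=(0+0>=1)=0 -> 0110
Step 4: G0=(1+0>=2)=0 G1=G2|G1=1|1=1 G2=NOT G0=NOT 0=1 G3=(0+1>=1)=1 -> 0111
Step 5: G0=(1+1>=2)=1 G1=G2|G1=1|1=1 G2=NOT G0=NOT 0=1 G3=(0+1>=1)=1 -> 1111
Step 6: G0=(1+1>=2)=1 G1=G2|G1=1|1=1 G2=NOT G0=NOT 1=0 G3=(1+1>=1)=1 -> 1101
Step 7: G0=(0+1>=2)=0 G1=G2|G1=0|1=1 G2=NOT G0=NOT 1=0 G3=(1+1>=1)=1 -> 0101
Step 8: G0=(0+1>=2)=0 G1=G2|G1=0|1=1 G2=NOT G0=NOT 0=1 G3=(0+1>=1)=1 -> 0111
State from step 8 equals state from step 4 -> cycle length 4

Answer: 4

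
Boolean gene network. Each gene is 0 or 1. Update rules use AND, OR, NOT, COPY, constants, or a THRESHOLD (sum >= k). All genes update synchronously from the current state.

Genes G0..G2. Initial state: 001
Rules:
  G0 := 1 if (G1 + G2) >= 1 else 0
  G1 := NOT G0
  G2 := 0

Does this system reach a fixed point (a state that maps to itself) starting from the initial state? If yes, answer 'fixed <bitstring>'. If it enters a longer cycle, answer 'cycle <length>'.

Step 0: 001
Step 1: G0=(0+1>=1)=1 G1=NOT G0=NOT 0=1 G2=0(const) -> 110
Step 2: G0=(1+0>=1)=1 G1=NOT G0=NOT 1=0 G2=0(const) -> 100
Step 3: G0=(0+0>=1)=0 G1=NOT G0=NOT 1=0 G2=0(const) -> 000
Step 4: G0=(0+0>=1)=0 G1=NOT G0=NOT 0=1 G2=0(const) -> 010
Step 5: G0=(1+0>=1)=1 G1=NOT G0=NOT 0=1 G2=0(const) -> 110
Cycle of length 4 starting at step 1 -> no fixed point

Answer: cycle 4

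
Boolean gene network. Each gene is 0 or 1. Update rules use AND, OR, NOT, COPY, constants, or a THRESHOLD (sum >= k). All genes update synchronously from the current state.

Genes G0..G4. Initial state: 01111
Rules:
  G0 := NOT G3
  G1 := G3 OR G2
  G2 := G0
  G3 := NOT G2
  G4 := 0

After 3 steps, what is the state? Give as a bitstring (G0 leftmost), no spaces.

Step 1: G0=NOT G3=NOT 1=0 G1=G3|G2=1|1=1 G2=G0=0 G3=NOT G2=NOT 1=0 G4=0(const) -> 01000
Step 2: G0=NOT G3=NOT 0=1 G1=G3|G2=0|0=0 G2=G0=0 G3=NOT G2=NOT 0=1 G4=0(const) -> 10010
Step 3: G0=NOT G3=NOT 1=0 G1=G3|G2=1|0=1 G2=G0=1 G3=NOT G2=NOT 0=1 G4=0(const) -> 01110

01110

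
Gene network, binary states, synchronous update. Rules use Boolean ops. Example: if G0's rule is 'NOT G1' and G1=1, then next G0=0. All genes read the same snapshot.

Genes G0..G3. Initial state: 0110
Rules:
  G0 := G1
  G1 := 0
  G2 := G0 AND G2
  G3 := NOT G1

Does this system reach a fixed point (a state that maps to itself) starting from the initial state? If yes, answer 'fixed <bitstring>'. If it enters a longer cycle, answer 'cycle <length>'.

Step 0: 0110
Step 1: G0=G1=1 G1=0(const) G2=G0&G2=0&1=0 G3=NOT G1=NOT 1=0 -> 1000
Step 2: G0=G1=0 G1=0(const) G2=G0&G2=1&0=0 G3=NOT G1=NOT 0=1 -> 0001
Step 3: G0=G1=0 G1=0(const) G2=G0&G2=0&0=0 G3=NOT G1=NOT 0=1 -> 0001
Fixed point reached at step 2: 0001

Answer: fixed 0001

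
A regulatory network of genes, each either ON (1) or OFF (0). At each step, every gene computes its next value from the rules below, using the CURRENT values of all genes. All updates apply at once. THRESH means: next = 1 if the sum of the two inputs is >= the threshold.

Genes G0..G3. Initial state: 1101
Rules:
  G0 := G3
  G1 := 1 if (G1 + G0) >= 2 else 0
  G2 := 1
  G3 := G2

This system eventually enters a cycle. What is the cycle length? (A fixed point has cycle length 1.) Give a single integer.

Step 0: 1101
Step 1: G0=G3=1 G1=(1+1>=2)=1 G2=1(const) G3=G2=0 -> 1110
Step 2: G0=G3=0 G1=(1+1>=2)=1 G2=1(const) G3=G2=1 -> 0111
Step 3: G0=G3=1 G1=(1+0>=2)=0 G2=1(const) G3=G2=1 -> 1011
Step 4: G0=G3=1 G1=(0+1>=2)=0 G2=1(const) G3=G2=1 -> 1011
State from step 4 equals state from step 3 -> cycle length 1

Answer: 1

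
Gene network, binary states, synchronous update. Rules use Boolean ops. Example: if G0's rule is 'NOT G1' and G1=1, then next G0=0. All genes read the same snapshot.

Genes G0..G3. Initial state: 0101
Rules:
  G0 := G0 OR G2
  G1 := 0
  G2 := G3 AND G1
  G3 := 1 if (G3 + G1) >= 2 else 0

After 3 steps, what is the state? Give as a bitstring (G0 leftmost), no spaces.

Step 1: G0=G0|G2=0|0=0 G1=0(const) G2=G3&G1=1&1=1 G3=(1+1>=2)=1 -> 0011
Step 2: G0=G0|G2=0|1=1 G1=0(const) G2=G3&G1=1&0=0 G3=(1+0>=2)=0 -> 1000
Step 3: G0=G0|G2=1|0=1 G1=0(const) G2=G3&G1=0&0=0 G3=(0+0>=2)=0 -> 1000

1000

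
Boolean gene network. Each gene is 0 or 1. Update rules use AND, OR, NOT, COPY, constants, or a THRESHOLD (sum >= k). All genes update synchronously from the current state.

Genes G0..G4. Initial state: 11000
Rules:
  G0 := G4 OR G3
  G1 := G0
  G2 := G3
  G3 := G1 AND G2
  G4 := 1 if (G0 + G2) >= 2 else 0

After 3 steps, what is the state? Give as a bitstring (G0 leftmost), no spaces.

Step 1: G0=G4|G3=0|0=0 G1=G0=1 G2=G3=0 G3=G1&G2=1&0=0 G4=(1+0>=2)=0 -> 01000
Step 2: G0=G4|G3=0|0=0 G1=G0=0 G2=G3=0 G3=G1&G2=1&0=0 G4=(0+0>=2)=0 -> 00000
Step 3: G0=G4|G3=0|0=0 G1=G0=0 G2=G3=0 G3=G1&G2=0&0=0 G4=(0+0>=2)=0 -> 00000

00000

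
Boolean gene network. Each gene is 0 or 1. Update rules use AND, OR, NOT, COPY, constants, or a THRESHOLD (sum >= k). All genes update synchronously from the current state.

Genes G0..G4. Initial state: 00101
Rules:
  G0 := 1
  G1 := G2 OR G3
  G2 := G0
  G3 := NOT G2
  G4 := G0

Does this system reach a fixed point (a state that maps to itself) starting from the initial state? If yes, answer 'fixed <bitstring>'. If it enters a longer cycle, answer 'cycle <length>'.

Answer: fixed 11101

Derivation:
Step 0: 00101
Step 1: G0=1(const) G1=G2|G3=1|0=1 G2=G0=0 G3=NOT G2=NOT 1=0 G4=G0=0 -> 11000
Step 2: G0=1(const) G1=G2|G3=0|0=0 G2=G0=1 G3=NOT G2=NOT 0=1 G4=G0=1 -> 10111
Step 3: G0=1(const) G1=G2|G3=1|1=1 G2=G0=1 G3=NOT G2=NOT 1=0 G4=G0=1 -> 11101
Step 4: G0=1(const) G1=G2|G3=1|0=1 G2=G0=1 G3=NOT G2=NOT 1=0 G4=G0=1 -> 11101
Fixed point reached at step 3: 11101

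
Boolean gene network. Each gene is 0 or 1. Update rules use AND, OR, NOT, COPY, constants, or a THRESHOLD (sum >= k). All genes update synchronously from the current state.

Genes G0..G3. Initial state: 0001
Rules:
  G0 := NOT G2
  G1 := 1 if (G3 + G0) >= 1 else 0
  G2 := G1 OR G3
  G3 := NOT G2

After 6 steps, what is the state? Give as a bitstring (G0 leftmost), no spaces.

Step 1: G0=NOT G2=NOT 0=1 G1=(1+0>=1)=1 G2=G1|G3=0|1=1 G3=NOT G2=NOT 0=1 -> 1111
Step 2: G0=NOT G2=NOT 1=0 G1=(1+1>=1)=1 G2=G1|G3=1|1=1 G3=NOT G2=NOT 1=0 -> 0110
Step 3: G0=NOT G2=NOT 1=0 G1=(0+0>=1)=0 G2=G1|G3=1|0=1 G3=NOT G2=NOT 1=0 -> 0010
Step 4: G0=NOT G2=NOT 1=0 G1=(0+0>=1)=0 G2=G1|G3=0|0=0 G3=NOT G2=NOT 1=0 -> 0000
Step 5: G0=NOT G2=NOT 0=1 G1=(0+0>=1)=0 G2=G1|G3=0|0=0 G3=NOT G2=NOT 0=1 -> 1001
Step 6: G0=NOT G2=NOT 0=1 G1=(1+1>=1)=1 G2=G1|G3=0|1=1 G3=NOT G2=NOT 0=1 -> 1111

1111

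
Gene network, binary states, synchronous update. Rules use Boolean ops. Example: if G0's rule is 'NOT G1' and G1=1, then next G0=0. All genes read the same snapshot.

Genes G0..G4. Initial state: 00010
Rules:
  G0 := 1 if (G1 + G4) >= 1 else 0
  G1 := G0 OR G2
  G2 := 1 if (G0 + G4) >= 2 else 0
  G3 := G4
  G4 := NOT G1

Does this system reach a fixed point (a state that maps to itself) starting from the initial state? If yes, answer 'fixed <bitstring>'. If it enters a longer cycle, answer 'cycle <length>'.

Step 0: 00010
Step 1: G0=(0+0>=1)=0 G1=G0|G2=0|0=0 G2=(0+0>=2)=0 G3=G4=0 G4=NOT G1=NOT 0=1 -> 00001
Step 2: G0=(0+1>=1)=1 G1=G0|G2=0|0=0 G2=(0+1>=2)=0 G3=G4=1 G4=NOT G1=NOT 0=1 -> 10011
Step 3: G0=(0+1>=1)=1 G1=G0|G2=1|0=1 G2=(1+1>=2)=1 G3=G4=1 G4=NOT G1=NOT 0=1 -> 11111
Step 4: G0=(1+1>=1)=1 G1=G0|G2=1|1=1 G2=(1+1>=2)=1 G3=G4=1 G4=NOT G1=NOT 1=0 -> 11110
Step 5: G0=(1+0>=1)=1 G1=G0|G2=1|1=1 G2=(1+0>=2)=0 G3=G4=0 G4=NOT G1=NOT 1=0 -> 11000
Step 6: G0=(1+0>=1)=1 G1=G0|G2=1|0=1 G2=(1+0>=2)=0 G3=G4=0 G4=NOT G1=NOT 1=0 -> 11000
Fixed point reached at step 5: 11000

Answer: fixed 11000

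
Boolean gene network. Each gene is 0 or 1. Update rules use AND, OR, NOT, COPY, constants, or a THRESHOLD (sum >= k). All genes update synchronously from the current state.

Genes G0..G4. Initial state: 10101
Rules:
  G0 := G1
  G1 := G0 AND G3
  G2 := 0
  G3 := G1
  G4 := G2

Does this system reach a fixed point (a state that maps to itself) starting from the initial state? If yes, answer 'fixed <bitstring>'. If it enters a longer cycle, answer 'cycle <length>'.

Answer: fixed 00000

Derivation:
Step 0: 10101
Step 1: G0=G1=0 G1=G0&G3=1&0=0 G2=0(const) G3=G1=0 G4=G2=1 -> 00001
Step 2: G0=G1=0 G1=G0&G3=0&0=0 G2=0(const) G3=G1=0 G4=G2=0 -> 00000
Step 3: G0=G1=0 G1=G0&G3=0&0=0 G2=0(const) G3=G1=0 G4=G2=0 -> 00000
Fixed point reached at step 2: 00000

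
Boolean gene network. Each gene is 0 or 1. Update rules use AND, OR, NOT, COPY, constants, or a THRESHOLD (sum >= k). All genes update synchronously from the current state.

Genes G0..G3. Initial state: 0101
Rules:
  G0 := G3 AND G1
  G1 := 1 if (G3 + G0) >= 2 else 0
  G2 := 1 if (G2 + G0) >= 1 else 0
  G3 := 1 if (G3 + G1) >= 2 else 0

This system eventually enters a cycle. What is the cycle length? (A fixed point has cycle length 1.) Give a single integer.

Answer: 1

Derivation:
Step 0: 0101
Step 1: G0=G3&G1=1&1=1 G1=(1+0>=2)=0 G2=(0+0>=1)=0 G3=(1+1>=2)=1 -> 1001
Step 2: G0=G3&G1=1&0=0 G1=(1+1>=2)=1 G2=(0+1>=1)=1 G3=(1+0>=2)=0 -> 0110
Step 3: G0=G3&G1=0&1=0 G1=(0+0>=2)=0 G2=(1+0>=1)=1 G3=(0+1>=2)=0 -> 0010
Step 4: G0=G3&G1=0&0=0 G1=(0+0>=2)=0 G2=(1+0>=1)=1 G3=(0+0>=2)=0 -> 0010
State from step 4 equals state from step 3 -> cycle length 1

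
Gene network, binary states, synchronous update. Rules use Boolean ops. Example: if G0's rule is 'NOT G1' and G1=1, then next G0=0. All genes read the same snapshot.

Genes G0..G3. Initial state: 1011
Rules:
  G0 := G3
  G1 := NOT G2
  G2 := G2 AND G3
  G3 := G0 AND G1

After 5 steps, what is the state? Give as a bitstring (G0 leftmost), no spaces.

Step 1: G0=G3=1 G1=NOT G2=NOT 1=0 G2=G2&G3=1&1=1 G3=G0&G1=1&0=0 -> 1010
Step 2: G0=G3=0 G1=NOT G2=NOT 1=0 G2=G2&G3=1&0=0 G3=G0&G1=1&0=0 -> 0000
Step 3: G0=G3=0 G1=NOT G2=NOT 0=1 G2=G2&G3=0&0=0 G3=G0&G1=0&0=0 -> 0100
Step 4: G0=G3=0 G1=NOT G2=NOT 0=1 G2=G2&G3=0&0=0 G3=G0&G1=0&1=0 -> 0100
Step 5: G0=G3=0 G1=NOT G2=NOT 0=1 G2=G2&G3=0&0=0 G3=G0&G1=0&1=0 -> 0100

0100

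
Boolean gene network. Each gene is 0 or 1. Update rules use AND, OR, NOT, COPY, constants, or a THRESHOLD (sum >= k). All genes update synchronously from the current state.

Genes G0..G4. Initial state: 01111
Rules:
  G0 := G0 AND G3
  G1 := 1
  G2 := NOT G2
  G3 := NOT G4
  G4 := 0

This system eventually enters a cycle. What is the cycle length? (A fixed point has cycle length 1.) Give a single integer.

Step 0: 01111
Step 1: G0=G0&G3=0&1=0 G1=1(const) G2=NOT G2=NOT 1=0 G3=NOT G4=NOT 1=0 G4=0(const) -> 01000
Step 2: G0=G0&G3=0&0=0 G1=1(const) G2=NOT G2=NOT 0=1 G3=NOT G4=NOT 0=1 G4=0(const) -> 01110
Step 3: G0=G0&G3=0&1=0 G1=1(const) G2=NOT G2=NOT 1=0 G3=NOT G4=NOT 0=1 G4=0(const) -> 01010
Step 4: G0=G0&G3=0&1=0 G1=1(const) G2=NOT G2=NOT 0=1 G3=NOT G4=NOT 0=1 G4=0(const) -> 01110
State from step 4 equals state from step 2 -> cycle length 2

Answer: 2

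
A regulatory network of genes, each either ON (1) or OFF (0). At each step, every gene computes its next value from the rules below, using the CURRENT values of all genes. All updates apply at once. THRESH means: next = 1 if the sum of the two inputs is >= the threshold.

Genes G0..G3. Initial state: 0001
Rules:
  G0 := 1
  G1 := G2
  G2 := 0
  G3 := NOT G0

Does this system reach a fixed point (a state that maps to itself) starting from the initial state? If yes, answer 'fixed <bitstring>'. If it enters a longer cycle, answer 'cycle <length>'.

Answer: fixed 1000

Derivation:
Step 0: 0001
Step 1: G0=1(const) G1=G2=0 G2=0(const) G3=NOT G0=NOT 0=1 -> 1001
Step 2: G0=1(const) G1=G2=0 G2=0(const) G3=NOT G0=NOT 1=0 -> 1000
Step 3: G0=1(const) G1=G2=0 G2=0(const) G3=NOT G0=NOT 1=0 -> 1000
Fixed point reached at step 2: 1000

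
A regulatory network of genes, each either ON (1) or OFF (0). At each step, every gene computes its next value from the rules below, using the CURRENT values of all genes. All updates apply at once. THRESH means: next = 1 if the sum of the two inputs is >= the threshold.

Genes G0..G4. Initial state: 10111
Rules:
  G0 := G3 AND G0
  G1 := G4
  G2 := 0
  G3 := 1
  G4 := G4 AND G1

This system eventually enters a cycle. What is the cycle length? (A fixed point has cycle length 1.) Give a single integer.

Step 0: 10111
Step 1: G0=G3&G0=1&1=1 G1=G4=1 G2=0(const) G3=1(const) G4=G4&G1=1&0=0 -> 11010
Step 2: G0=G3&G0=1&1=1 G1=G4=0 G2=0(const) G3=1(const) G4=G4&G1=0&1=0 -> 10010
Step 3: G0=G3&G0=1&1=1 G1=G4=0 G2=0(const) G3=1(const) G4=G4&G1=0&0=0 -> 10010
State from step 3 equals state from step 2 -> cycle length 1

Answer: 1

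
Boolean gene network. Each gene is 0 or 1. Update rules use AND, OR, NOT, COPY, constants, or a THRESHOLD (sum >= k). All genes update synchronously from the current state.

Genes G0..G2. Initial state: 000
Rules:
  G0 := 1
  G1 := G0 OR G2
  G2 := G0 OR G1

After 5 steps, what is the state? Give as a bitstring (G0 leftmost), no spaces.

Step 1: G0=1(const) G1=G0|G2=0|0=0 G2=G0|G1=0|0=0 -> 100
Step 2: G0=1(const) G1=G0|G2=1|0=1 G2=G0|G1=1|0=1 -> 111
Step 3: G0=1(const) G1=G0|G2=1|1=1 G2=G0|G1=1|1=1 -> 111
Step 4: G0=1(const) G1=G0|G2=1|1=1 G2=G0|G1=1|1=1 -> 111
Step 5: G0=1(const) G1=G0|G2=1|1=1 G2=G0|G1=1|1=1 -> 111

111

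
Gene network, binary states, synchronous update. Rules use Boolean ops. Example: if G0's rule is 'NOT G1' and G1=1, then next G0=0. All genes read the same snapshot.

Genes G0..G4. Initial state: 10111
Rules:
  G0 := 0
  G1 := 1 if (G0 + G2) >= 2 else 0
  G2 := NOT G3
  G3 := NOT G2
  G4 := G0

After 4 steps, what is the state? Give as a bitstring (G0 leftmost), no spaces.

Step 1: G0=0(const) G1=(1+1>=2)=1 G2=NOT G3=NOT 1=0 G3=NOT G2=NOT 1=0 G4=G0=1 -> 01001
Step 2: G0=0(const) G1=(0+0>=2)=0 G2=NOT G3=NOT 0=1 G3=NOT G2=NOT 0=1 G4=G0=0 -> 00110
Step 3: G0=0(const) G1=(0+1>=2)=0 G2=NOT G3=NOT 1=0 G3=NOT G2=NOT 1=0 G4=G0=0 -> 00000
Step 4: G0=0(const) G1=(0+0>=2)=0 G2=NOT G3=NOT 0=1 G3=NOT G2=NOT 0=1 G4=G0=0 -> 00110

00110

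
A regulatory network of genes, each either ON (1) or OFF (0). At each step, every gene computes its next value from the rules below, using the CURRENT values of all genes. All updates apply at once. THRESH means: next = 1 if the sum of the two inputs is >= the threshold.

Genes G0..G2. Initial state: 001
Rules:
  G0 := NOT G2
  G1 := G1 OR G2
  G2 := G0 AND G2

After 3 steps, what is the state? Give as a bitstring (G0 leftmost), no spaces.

Step 1: G0=NOT G2=NOT 1=0 G1=G1|G2=0|1=1 G2=G0&G2=0&1=0 -> 010
Step 2: G0=NOT G2=NOT 0=1 G1=G1|G2=1|0=1 G2=G0&G2=0&0=0 -> 110
Step 3: G0=NOT G2=NOT 0=1 G1=G1|G2=1|0=1 G2=G0&G2=1&0=0 -> 110

110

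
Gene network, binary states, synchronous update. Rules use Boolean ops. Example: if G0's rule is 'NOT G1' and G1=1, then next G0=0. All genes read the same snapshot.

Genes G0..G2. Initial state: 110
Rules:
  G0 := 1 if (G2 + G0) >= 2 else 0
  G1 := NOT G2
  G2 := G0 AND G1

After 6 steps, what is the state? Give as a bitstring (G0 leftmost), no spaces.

Step 1: G0=(0+1>=2)=0 G1=NOT G2=NOT 0=1 G2=G0&G1=1&1=1 -> 011
Step 2: G0=(1+0>=2)=0 G1=NOT G2=NOT 1=0 G2=G0&G1=0&1=0 -> 000
Step 3: G0=(0+0>=2)=0 G1=NOT G2=NOT 0=1 G2=G0&G1=0&0=0 -> 010
Step 4: G0=(0+0>=2)=0 G1=NOT G2=NOT 0=1 G2=G0&G1=0&1=0 -> 010
Step 5: G0=(0+0>=2)=0 G1=NOT G2=NOT 0=1 G2=G0&G1=0&1=0 -> 010
Step 6: G0=(0+0>=2)=0 G1=NOT G2=NOT 0=1 G2=G0&G1=0&1=0 -> 010

010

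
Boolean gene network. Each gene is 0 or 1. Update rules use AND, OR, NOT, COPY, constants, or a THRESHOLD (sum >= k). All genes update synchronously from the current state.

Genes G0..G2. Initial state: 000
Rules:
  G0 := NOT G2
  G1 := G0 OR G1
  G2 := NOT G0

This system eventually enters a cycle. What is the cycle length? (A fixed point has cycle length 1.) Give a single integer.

Step 0: 000
Step 1: G0=NOT G2=NOT 0=1 G1=G0|G1=0|0=0 G2=NOT G0=NOT 0=1 -> 101
Step 2: G0=NOT G2=NOT 1=0 G1=G0|G1=1|0=1 G2=NOT G0=NOT 1=0 -> 010
Step 3: G0=NOT G2=NOT 0=1 G1=G0|G1=0|1=1 G2=NOT G0=NOT 0=1 -> 111
Step 4: G0=NOT G2=NOT 1=0 G1=G0|G1=1|1=1 G2=NOT G0=NOT 1=0 -> 010
State from step 4 equals state from step 2 -> cycle length 2

Answer: 2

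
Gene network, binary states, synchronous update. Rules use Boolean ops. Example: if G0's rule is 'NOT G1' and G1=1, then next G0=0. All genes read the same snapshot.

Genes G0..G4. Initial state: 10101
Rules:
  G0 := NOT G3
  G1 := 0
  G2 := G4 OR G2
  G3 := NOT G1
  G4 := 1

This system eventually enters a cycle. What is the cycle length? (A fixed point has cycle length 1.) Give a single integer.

Step 0: 10101
Step 1: G0=NOT G3=NOT 0=1 G1=0(const) G2=G4|G2=1|1=1 G3=NOT G1=NOT 0=1 G4=1(const) -> 10111
Step 2: G0=NOT G3=NOT 1=0 G1=0(const) G2=G4|G2=1|1=1 G3=NOT G1=NOT 0=1 G4=1(const) -> 00111
Step 3: G0=NOT G3=NOT 1=0 G1=0(const) G2=G4|G2=1|1=1 G3=NOT G1=NOT 0=1 G4=1(const) -> 00111
State from step 3 equals state from step 2 -> cycle length 1

Answer: 1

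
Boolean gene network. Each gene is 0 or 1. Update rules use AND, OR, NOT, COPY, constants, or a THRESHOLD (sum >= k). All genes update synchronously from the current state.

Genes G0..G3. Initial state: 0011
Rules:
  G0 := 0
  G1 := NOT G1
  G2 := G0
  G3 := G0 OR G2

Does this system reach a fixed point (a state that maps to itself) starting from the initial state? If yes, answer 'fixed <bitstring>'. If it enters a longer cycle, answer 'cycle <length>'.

Step 0: 0011
Step 1: G0=0(const) G1=NOT G1=NOT 0=1 G2=G0=0 G3=G0|G2=0|1=1 -> 0101
Step 2: G0=0(const) G1=NOT G1=NOT 1=0 G2=G0=0 G3=G0|G2=0|0=0 -> 0000
Step 3: G0=0(const) G1=NOT G1=NOT 0=1 G2=G0=0 G3=G0|G2=0|0=0 -> 0100
Step 4: G0=0(const) G1=NOT G1=NOT 1=0 G2=G0=0 G3=G0|G2=0|0=0 -> 0000
Cycle of length 2 starting at step 2 -> no fixed point

Answer: cycle 2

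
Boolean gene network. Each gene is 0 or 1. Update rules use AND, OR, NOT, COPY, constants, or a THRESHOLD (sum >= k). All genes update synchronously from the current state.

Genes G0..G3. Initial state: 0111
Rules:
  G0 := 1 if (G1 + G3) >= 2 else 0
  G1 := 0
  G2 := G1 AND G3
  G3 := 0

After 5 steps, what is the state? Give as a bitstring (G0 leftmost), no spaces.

Step 1: G0=(1+1>=2)=1 G1=0(const) G2=G1&G3=1&1=1 G3=0(const) -> 1010
Step 2: G0=(0+0>=2)=0 G1=0(const) G2=G1&G3=0&0=0 G3=0(const) -> 0000
Step 3: G0=(0+0>=2)=0 G1=0(const) G2=G1&G3=0&0=0 G3=0(const) -> 0000
Step 4: G0=(0+0>=2)=0 G1=0(const) G2=G1&G3=0&0=0 G3=0(const) -> 0000
Step 5: G0=(0+0>=2)=0 G1=0(const) G2=G1&G3=0&0=0 G3=0(const) -> 0000

0000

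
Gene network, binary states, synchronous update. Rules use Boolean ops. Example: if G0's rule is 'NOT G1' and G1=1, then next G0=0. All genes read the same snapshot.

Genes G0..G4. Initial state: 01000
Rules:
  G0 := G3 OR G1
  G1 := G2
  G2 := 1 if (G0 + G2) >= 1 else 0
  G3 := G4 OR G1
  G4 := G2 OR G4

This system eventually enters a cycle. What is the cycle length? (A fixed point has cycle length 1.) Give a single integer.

Step 0: 01000
Step 1: G0=G3|G1=0|1=1 G1=G2=0 G2=(0+0>=1)=0 G3=G4|G1=0|1=1 G4=G2|G4=0|0=0 -> 10010
Step 2: G0=G3|G1=1|0=1 G1=G2=0 G2=(1+0>=1)=1 G3=G4|G1=0|0=0 G4=G2|G4=0|0=0 -> 10100
Step 3: G0=G3|G1=0|0=0 G1=G2=1 G2=(1+1>=1)=1 G3=G4|G1=0|0=0 G4=G2|G4=1|0=1 -> 01101
Step 4: G0=G3|G1=0|1=1 G1=G2=1 G2=(0+1>=1)=1 G3=G4|G1=1|1=1 G4=G2|G4=1|1=1 -> 11111
Step 5: G0=G3|G1=1|1=1 G1=G2=1 G2=(1+1>=1)=1 G3=G4|G1=1|1=1 G4=G2|G4=1|1=1 -> 11111
State from step 5 equals state from step 4 -> cycle length 1

Answer: 1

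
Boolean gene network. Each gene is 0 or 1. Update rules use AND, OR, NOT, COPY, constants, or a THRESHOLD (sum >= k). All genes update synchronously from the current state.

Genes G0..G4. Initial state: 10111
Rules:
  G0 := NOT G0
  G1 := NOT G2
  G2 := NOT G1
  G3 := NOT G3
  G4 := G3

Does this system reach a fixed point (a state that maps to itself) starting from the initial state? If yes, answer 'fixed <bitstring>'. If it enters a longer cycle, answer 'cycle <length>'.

Step 0: 10111
Step 1: G0=NOT G0=NOT 1=0 G1=NOT G2=NOT 1=0 G2=NOT G1=NOT 0=1 G3=NOT G3=NOT 1=0 G4=G3=1 -> 00101
Step 2: G0=NOT G0=NOT 0=1 G1=NOT G2=NOT 1=0 G2=NOT G1=NOT 0=1 G3=NOT G3=NOT 0=1 G4=G3=0 -> 10110
Step 3: G0=NOT G0=NOT 1=0 G1=NOT G2=NOT 1=0 G2=NOT G1=NOT 0=1 G3=NOT G3=NOT 1=0 G4=G3=1 -> 00101
Cycle of length 2 starting at step 1 -> no fixed point

Answer: cycle 2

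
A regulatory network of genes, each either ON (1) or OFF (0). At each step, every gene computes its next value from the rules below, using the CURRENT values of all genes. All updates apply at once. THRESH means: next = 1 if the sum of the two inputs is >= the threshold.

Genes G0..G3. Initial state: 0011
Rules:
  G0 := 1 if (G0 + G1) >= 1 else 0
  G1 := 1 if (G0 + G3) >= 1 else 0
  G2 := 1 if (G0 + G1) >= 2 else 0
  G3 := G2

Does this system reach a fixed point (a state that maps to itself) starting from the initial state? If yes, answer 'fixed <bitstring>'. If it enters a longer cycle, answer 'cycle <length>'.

Answer: fixed 1111

Derivation:
Step 0: 0011
Step 1: G0=(0+0>=1)=0 G1=(0+1>=1)=1 G2=(0+0>=2)=0 G3=G2=1 -> 0101
Step 2: G0=(0+1>=1)=1 G1=(0+1>=1)=1 G2=(0+1>=2)=0 G3=G2=0 -> 1100
Step 3: G0=(1+1>=1)=1 G1=(1+0>=1)=1 G2=(1+1>=2)=1 G3=G2=0 -> 1110
Step 4: G0=(1+1>=1)=1 G1=(1+0>=1)=1 G2=(1+1>=2)=1 G3=G2=1 -> 1111
Step 5: G0=(1+1>=1)=1 G1=(1+1>=1)=1 G2=(1+1>=2)=1 G3=G2=1 -> 1111
Fixed point reached at step 4: 1111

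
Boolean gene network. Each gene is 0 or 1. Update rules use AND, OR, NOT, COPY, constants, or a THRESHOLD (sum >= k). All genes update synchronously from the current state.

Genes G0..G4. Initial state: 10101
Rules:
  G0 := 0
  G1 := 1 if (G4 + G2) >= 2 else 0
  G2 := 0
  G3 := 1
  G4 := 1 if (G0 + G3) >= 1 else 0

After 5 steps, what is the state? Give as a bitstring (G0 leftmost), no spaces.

Step 1: G0=0(const) G1=(1+1>=2)=1 G2=0(const) G3=1(const) G4=(1+0>=1)=1 -> 01011
Step 2: G0=0(const) G1=(1+0>=2)=0 G2=0(const) G3=1(const) G4=(0+1>=1)=1 -> 00011
Step 3: G0=0(const) G1=(1+0>=2)=0 G2=0(const) G3=1(const) G4=(0+1>=1)=1 -> 00011
Step 4: G0=0(const) G1=(1+0>=2)=0 G2=0(const) G3=1(const) G4=(0+1>=1)=1 -> 00011
Step 5: G0=0(const) G1=(1+0>=2)=0 G2=0(const) G3=1(const) G4=(0+1>=1)=1 -> 00011

00011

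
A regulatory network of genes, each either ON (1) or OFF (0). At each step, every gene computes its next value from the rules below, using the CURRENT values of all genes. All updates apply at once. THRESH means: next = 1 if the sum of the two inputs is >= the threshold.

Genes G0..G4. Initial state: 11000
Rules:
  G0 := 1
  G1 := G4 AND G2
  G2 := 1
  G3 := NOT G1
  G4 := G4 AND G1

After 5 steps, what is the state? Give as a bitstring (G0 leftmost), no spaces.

Step 1: G0=1(const) G1=G4&G2=0&0=0 G2=1(const) G3=NOT G1=NOT 1=0 G4=G4&G1=0&1=0 -> 10100
Step 2: G0=1(const) G1=G4&G2=0&1=0 G2=1(const) G3=NOT G1=NOT 0=1 G4=G4&G1=0&0=0 -> 10110
Step 3: G0=1(const) G1=G4&G2=0&1=0 G2=1(const) G3=NOT G1=NOT 0=1 G4=G4&G1=0&0=0 -> 10110
Step 4: G0=1(const) G1=G4&G2=0&1=0 G2=1(const) G3=NOT G1=NOT 0=1 G4=G4&G1=0&0=0 -> 10110
Step 5: G0=1(const) G1=G4&G2=0&1=0 G2=1(const) G3=NOT G1=NOT 0=1 G4=G4&G1=0&0=0 -> 10110

10110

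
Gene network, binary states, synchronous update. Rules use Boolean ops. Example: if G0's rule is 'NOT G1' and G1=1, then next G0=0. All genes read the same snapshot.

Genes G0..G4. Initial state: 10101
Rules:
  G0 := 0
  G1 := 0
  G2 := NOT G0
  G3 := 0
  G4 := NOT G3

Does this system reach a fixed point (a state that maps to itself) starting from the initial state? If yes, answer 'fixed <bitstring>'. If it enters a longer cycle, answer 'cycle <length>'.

Answer: fixed 00101

Derivation:
Step 0: 10101
Step 1: G0=0(const) G1=0(const) G2=NOT G0=NOT 1=0 G3=0(const) G4=NOT G3=NOT 0=1 -> 00001
Step 2: G0=0(const) G1=0(const) G2=NOT G0=NOT 0=1 G3=0(const) G4=NOT G3=NOT 0=1 -> 00101
Step 3: G0=0(const) G1=0(const) G2=NOT G0=NOT 0=1 G3=0(const) G4=NOT G3=NOT 0=1 -> 00101
Fixed point reached at step 2: 00101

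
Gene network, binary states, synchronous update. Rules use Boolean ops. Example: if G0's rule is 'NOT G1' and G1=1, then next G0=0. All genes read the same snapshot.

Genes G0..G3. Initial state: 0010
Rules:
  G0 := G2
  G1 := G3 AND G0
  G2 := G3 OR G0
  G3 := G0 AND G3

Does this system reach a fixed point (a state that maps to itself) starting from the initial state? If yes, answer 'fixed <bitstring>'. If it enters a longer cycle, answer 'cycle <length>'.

Answer: cycle 2

Derivation:
Step 0: 0010
Step 1: G0=G2=1 G1=G3&G0=0&0=0 G2=G3|G0=0|0=0 G3=G0&G3=0&0=0 -> 1000
Step 2: G0=G2=0 G1=G3&G0=0&1=0 G2=G3|G0=0|1=1 G3=G0&G3=1&0=0 -> 0010
Cycle of length 2 starting at step 0 -> no fixed point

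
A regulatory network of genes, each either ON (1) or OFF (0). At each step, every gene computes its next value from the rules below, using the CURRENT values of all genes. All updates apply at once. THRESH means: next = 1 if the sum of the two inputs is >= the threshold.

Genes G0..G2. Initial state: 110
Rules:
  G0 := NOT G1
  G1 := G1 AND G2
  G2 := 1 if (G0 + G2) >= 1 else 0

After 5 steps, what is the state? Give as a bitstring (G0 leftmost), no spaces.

Step 1: G0=NOT G1=NOT 1=0 G1=G1&G2=1&0=0 G2=(1+0>=1)=1 -> 001
Step 2: G0=NOT G1=NOT 0=1 G1=G1&G2=0&1=0 G2=(0+1>=1)=1 -> 101
Step 3: G0=NOT G1=NOT 0=1 G1=G1&G2=0&1=0 G2=(1+1>=1)=1 -> 101
Step 4: G0=NOT G1=NOT 0=1 G1=G1&G2=0&1=0 G2=(1+1>=1)=1 -> 101
Step 5: G0=NOT G1=NOT 0=1 G1=G1&G2=0&1=0 G2=(1+1>=1)=1 -> 101

101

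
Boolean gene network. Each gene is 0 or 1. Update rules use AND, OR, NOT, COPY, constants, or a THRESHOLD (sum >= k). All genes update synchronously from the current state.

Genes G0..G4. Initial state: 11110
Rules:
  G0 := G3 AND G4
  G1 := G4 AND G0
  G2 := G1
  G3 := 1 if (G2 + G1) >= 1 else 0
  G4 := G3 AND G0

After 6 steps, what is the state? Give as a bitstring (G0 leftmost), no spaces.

Step 1: G0=G3&G4=1&0=0 G1=G4&G0=0&1=0 G2=G1=1 G3=(1+1>=1)=1 G4=G3&G0=1&1=1 -> 00111
Step 2: G0=G3&G4=1&1=1 G1=G4&G0=1&0=0 G2=G1=0 G3=(1+0>=1)=1 G4=G3&G0=1&0=0 -> 10010
Step 3: G0=G3&G4=1&0=0 G1=G4&G0=0&1=0 G2=G1=0 G3=(0+0>=1)=0 G4=G3&G0=1&1=1 -> 00001
Step 4: G0=G3&G4=0&1=0 G1=G4&G0=1&0=0 G2=G1=0 G3=(0+0>=1)=0 G4=G3&G0=0&0=0 -> 00000
Step 5: G0=G3&G4=0&0=0 G1=G4&G0=0&0=0 G2=G1=0 G3=(0+0>=1)=0 G4=G3&G0=0&0=0 -> 00000
Step 6: G0=G3&G4=0&0=0 G1=G4&G0=0&0=0 G2=G1=0 G3=(0+0>=1)=0 G4=G3&G0=0&0=0 -> 00000

00000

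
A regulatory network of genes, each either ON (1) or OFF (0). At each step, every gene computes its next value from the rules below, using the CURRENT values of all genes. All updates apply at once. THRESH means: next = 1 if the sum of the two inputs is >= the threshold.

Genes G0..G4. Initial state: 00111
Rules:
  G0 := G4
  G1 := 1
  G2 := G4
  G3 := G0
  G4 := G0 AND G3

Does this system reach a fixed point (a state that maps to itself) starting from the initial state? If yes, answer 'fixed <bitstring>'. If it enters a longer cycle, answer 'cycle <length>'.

Step 0: 00111
Step 1: G0=G4=1 G1=1(const) G2=G4=1 G3=G0=0 G4=G0&G3=0&1=0 -> 11100
Step 2: G0=G4=0 G1=1(const) G2=G4=0 G3=G0=1 G4=G0&G3=1&0=0 -> 01010
Step 3: G0=G4=0 G1=1(const) G2=G4=0 G3=G0=0 G4=G0&G3=0&1=0 -> 01000
Step 4: G0=G4=0 G1=1(const) G2=G4=0 G3=G0=0 G4=G0&G3=0&0=0 -> 01000
Fixed point reached at step 3: 01000

Answer: fixed 01000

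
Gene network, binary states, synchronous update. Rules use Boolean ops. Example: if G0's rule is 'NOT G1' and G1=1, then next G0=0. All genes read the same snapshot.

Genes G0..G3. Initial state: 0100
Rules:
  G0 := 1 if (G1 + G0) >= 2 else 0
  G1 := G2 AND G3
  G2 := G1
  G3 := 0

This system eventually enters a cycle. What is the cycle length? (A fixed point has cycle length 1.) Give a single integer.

Step 0: 0100
Step 1: G0=(1+0>=2)=0 G1=G2&G3=0&0=0 G2=G1=1 G3=0(const) -> 0010
Step 2: G0=(0+0>=2)=0 G1=G2&G3=1&0=0 G2=G1=0 G3=0(const) -> 0000
Step 3: G0=(0+0>=2)=0 G1=G2&G3=0&0=0 G2=G1=0 G3=0(const) -> 0000
State from step 3 equals state from step 2 -> cycle length 1

Answer: 1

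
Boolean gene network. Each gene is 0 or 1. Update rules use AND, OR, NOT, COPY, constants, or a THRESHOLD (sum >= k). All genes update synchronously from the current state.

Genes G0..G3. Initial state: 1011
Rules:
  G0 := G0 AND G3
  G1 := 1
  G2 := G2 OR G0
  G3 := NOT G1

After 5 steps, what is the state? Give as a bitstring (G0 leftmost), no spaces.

Step 1: G0=G0&G3=1&1=1 G1=1(const) G2=G2|G0=1|1=1 G3=NOT G1=NOT 0=1 -> 1111
Step 2: G0=G0&G3=1&1=1 G1=1(const) G2=G2|G0=1|1=1 G3=NOT G1=NOT 1=0 -> 1110
Step 3: G0=G0&G3=1&0=0 G1=1(const) G2=G2|G0=1|1=1 G3=NOT G1=NOT 1=0 -> 0110
Step 4: G0=G0&G3=0&0=0 G1=1(const) G2=G2|G0=1|0=1 G3=NOT G1=NOT 1=0 -> 0110
Step 5: G0=G0&G3=0&0=0 G1=1(const) G2=G2|G0=1|0=1 G3=NOT G1=NOT 1=0 -> 0110

0110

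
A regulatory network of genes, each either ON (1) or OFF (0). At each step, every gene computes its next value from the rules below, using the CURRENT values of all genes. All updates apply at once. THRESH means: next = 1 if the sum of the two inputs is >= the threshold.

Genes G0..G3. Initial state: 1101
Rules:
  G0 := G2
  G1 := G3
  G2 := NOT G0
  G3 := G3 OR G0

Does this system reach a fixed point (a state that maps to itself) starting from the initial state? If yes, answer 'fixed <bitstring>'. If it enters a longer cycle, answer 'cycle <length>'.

Answer: cycle 4

Derivation:
Step 0: 1101
Step 1: G0=G2=0 G1=G3=1 G2=NOT G0=NOT 1=0 G3=G3|G0=1|1=1 -> 0101
Step 2: G0=G2=0 G1=G3=1 G2=NOT G0=NOT 0=1 G3=G3|G0=1|0=1 -> 0111
Step 3: G0=G2=1 G1=G3=1 G2=NOT G0=NOT 0=1 G3=G3|G0=1|0=1 -> 1111
Step 4: G0=G2=1 G1=G3=1 G2=NOT G0=NOT 1=0 G3=G3|G0=1|1=1 -> 1101
Cycle of length 4 starting at step 0 -> no fixed point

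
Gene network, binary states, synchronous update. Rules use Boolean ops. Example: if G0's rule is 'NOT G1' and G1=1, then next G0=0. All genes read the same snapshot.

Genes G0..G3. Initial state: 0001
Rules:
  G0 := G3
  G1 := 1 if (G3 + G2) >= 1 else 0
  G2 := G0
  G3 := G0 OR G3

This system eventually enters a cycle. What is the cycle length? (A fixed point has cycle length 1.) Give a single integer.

Answer: 1

Derivation:
Step 0: 0001
Step 1: G0=G3=1 G1=(1+0>=1)=1 G2=G0=0 G3=G0|G3=0|1=1 -> 1101
Step 2: G0=G3=1 G1=(1+0>=1)=1 G2=G0=1 G3=G0|G3=1|1=1 -> 1111
Step 3: G0=G3=1 G1=(1+1>=1)=1 G2=G0=1 G3=G0|G3=1|1=1 -> 1111
State from step 3 equals state from step 2 -> cycle length 1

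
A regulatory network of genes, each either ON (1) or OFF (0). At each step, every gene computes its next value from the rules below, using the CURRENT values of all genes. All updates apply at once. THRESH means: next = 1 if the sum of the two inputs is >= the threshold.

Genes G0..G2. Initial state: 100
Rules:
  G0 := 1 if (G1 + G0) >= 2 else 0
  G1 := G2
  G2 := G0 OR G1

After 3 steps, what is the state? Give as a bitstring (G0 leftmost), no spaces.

Step 1: G0=(0+1>=2)=0 G1=G2=0 G2=G0|G1=1|0=1 -> 001
Step 2: G0=(0+0>=2)=0 G1=G2=1 G2=G0|G1=0|0=0 -> 010
Step 3: G0=(1+0>=2)=0 G1=G2=0 G2=G0|G1=0|1=1 -> 001

001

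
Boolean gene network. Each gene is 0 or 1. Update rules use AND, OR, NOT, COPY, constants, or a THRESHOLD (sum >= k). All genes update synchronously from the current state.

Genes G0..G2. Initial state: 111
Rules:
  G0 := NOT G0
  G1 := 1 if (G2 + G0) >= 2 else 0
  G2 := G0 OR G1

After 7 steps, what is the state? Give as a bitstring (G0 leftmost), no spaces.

Step 1: G0=NOT G0=NOT 1=0 G1=(1+1>=2)=1 G2=G0|G1=1|1=1 -> 011
Step 2: G0=NOT G0=NOT 0=1 G1=(1+0>=2)=0 G2=G0|G1=0|1=1 -> 101
Step 3: G0=NOT G0=NOT 1=0 G1=(1+1>=2)=1 G2=G0|G1=1|0=1 -> 011
Step 4: G0=NOT G0=NOT 0=1 G1=(1+0>=2)=0 G2=G0|G1=0|1=1 -> 101
Step 5: G0=NOT G0=NOT 1=0 G1=(1+1>=2)=1 G2=G0|G1=1|0=1 -> 011
Step 6: G0=NOT G0=NOT 0=1 G1=(1+0>=2)=0 G2=G0|G1=0|1=1 -> 101
Step 7: G0=NOT G0=NOT 1=0 G1=(1+1>=2)=1 G2=G0|G1=1|0=1 -> 011

011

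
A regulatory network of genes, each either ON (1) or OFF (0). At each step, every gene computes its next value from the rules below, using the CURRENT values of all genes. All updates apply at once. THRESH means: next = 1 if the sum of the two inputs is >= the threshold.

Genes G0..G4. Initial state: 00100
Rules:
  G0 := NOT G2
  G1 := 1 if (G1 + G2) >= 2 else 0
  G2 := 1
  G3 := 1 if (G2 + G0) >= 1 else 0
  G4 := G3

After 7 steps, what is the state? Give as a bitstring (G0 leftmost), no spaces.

Step 1: G0=NOT G2=NOT 1=0 G1=(0+1>=2)=0 G2=1(const) G3=(1+0>=1)=1 G4=G3=0 -> 00110
Step 2: G0=NOT G2=NOT 1=0 G1=(0+1>=2)=0 G2=1(const) G3=(1+0>=1)=1 G4=G3=1 -> 00111
Step 3: G0=NOT G2=NOT 1=0 G1=(0+1>=2)=0 G2=1(const) G3=(1+0>=1)=1 G4=G3=1 -> 00111
Step 4: G0=NOT G2=NOT 1=0 G1=(0+1>=2)=0 G2=1(const) G3=(1+0>=1)=1 G4=G3=1 -> 00111
Step 5: G0=NOT G2=NOT 1=0 G1=(0+1>=2)=0 G2=1(const) G3=(1+0>=1)=1 G4=G3=1 -> 00111
Step 6: G0=NOT G2=NOT 1=0 G1=(0+1>=2)=0 G2=1(const) G3=(1+0>=1)=1 G4=G3=1 -> 00111
Step 7: G0=NOT G2=NOT 1=0 G1=(0+1>=2)=0 G2=1(const) G3=(1+0>=1)=1 G4=G3=1 -> 00111

00111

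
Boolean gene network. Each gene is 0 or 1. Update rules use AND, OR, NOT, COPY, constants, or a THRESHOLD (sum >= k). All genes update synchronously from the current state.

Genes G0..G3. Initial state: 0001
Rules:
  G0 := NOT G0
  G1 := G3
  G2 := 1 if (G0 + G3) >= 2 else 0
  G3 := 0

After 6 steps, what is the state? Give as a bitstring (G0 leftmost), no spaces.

Step 1: G0=NOT G0=NOT 0=1 G1=G3=1 G2=(0+1>=2)=0 G3=0(const) -> 1100
Step 2: G0=NOT G0=NOT 1=0 G1=G3=0 G2=(1+0>=2)=0 G3=0(const) -> 0000
Step 3: G0=NOT G0=NOT 0=1 G1=G3=0 G2=(0+0>=2)=0 G3=0(const) -> 1000
Step 4: G0=NOT G0=NOT 1=0 G1=G3=0 G2=(1+0>=2)=0 G3=0(const) -> 0000
Step 5: G0=NOT G0=NOT 0=1 G1=G3=0 G2=(0+0>=2)=0 G3=0(const) -> 1000
Step 6: G0=NOT G0=NOT 1=0 G1=G3=0 G2=(1+0>=2)=0 G3=0(const) -> 0000

0000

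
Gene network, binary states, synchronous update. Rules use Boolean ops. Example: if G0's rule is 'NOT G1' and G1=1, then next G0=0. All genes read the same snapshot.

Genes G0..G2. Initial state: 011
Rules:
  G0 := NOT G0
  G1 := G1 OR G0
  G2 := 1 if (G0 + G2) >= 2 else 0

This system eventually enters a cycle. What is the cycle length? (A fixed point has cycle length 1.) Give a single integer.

Step 0: 011
Step 1: G0=NOT G0=NOT 0=1 G1=G1|G0=1|0=1 G2=(0+1>=2)=0 -> 110
Step 2: G0=NOT G0=NOT 1=0 G1=G1|G0=1|1=1 G2=(1+0>=2)=0 -> 010
Step 3: G0=NOT G0=NOT 0=1 G1=G1|G0=1|0=1 G2=(0+0>=2)=0 -> 110
State from step 3 equals state from step 1 -> cycle length 2

Answer: 2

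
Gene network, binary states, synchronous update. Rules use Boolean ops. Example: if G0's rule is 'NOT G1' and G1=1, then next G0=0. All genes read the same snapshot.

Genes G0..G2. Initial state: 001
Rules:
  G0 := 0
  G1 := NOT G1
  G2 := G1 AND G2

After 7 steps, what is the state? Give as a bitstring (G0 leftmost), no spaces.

Step 1: G0=0(const) G1=NOT G1=NOT 0=1 G2=G1&G2=0&1=0 -> 010
Step 2: G0=0(const) G1=NOT G1=NOT 1=0 G2=G1&G2=1&0=0 -> 000
Step 3: G0=0(const) G1=NOT G1=NOT 0=1 G2=G1&G2=0&0=0 -> 010
Step 4: G0=0(const) G1=NOT G1=NOT 1=0 G2=G1&G2=1&0=0 -> 000
Step 5: G0=0(const) G1=NOT G1=NOT 0=1 G2=G1&G2=0&0=0 -> 010
Step 6: G0=0(const) G1=NOT G1=NOT 1=0 G2=G1&G2=1&0=0 -> 000
Step 7: G0=0(const) G1=NOT G1=NOT 0=1 G2=G1&G2=0&0=0 -> 010

010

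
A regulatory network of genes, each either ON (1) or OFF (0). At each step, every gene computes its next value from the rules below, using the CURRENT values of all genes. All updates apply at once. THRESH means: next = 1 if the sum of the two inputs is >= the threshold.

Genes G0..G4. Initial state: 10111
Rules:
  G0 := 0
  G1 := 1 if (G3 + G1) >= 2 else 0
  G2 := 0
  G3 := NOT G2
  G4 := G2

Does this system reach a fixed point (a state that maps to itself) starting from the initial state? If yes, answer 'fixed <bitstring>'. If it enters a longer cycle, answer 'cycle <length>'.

Step 0: 10111
Step 1: G0=0(const) G1=(1+0>=2)=0 G2=0(const) G3=NOT G2=NOT 1=0 G4=G2=1 -> 00001
Step 2: G0=0(const) G1=(0+0>=2)=0 G2=0(const) G3=NOT G2=NOT 0=1 G4=G2=0 -> 00010
Step 3: G0=0(const) G1=(1+0>=2)=0 G2=0(const) G3=NOT G2=NOT 0=1 G4=G2=0 -> 00010
Fixed point reached at step 2: 00010

Answer: fixed 00010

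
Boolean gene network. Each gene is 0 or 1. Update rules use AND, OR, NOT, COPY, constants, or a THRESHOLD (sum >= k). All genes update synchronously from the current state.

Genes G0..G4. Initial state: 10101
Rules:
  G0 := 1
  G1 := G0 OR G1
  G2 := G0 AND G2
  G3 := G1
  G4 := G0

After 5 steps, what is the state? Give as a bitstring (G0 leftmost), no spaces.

Step 1: G0=1(const) G1=G0|G1=1|0=1 G2=G0&G2=1&1=1 G3=G1=0 G4=G0=1 -> 11101
Step 2: G0=1(const) G1=G0|G1=1|1=1 G2=G0&G2=1&1=1 G3=G1=1 G4=G0=1 -> 11111
Step 3: G0=1(const) G1=G0|G1=1|1=1 G2=G0&G2=1&1=1 G3=G1=1 G4=G0=1 -> 11111
Step 4: G0=1(const) G1=G0|G1=1|1=1 G2=G0&G2=1&1=1 G3=G1=1 G4=G0=1 -> 11111
Step 5: G0=1(const) G1=G0|G1=1|1=1 G2=G0&G2=1&1=1 G3=G1=1 G4=G0=1 -> 11111

11111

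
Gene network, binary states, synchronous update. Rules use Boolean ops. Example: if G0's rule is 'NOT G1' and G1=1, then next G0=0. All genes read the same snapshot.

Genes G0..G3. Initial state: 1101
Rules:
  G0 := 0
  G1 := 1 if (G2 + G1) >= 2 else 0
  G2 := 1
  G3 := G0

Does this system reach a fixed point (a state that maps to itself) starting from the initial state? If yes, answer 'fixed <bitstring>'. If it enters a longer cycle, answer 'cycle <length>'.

Step 0: 1101
Step 1: G0=0(const) G1=(0+1>=2)=0 G2=1(const) G3=G0=1 -> 0011
Step 2: G0=0(const) G1=(1+0>=2)=0 G2=1(const) G3=G0=0 -> 0010
Step 3: G0=0(const) G1=(1+0>=2)=0 G2=1(const) G3=G0=0 -> 0010
Fixed point reached at step 2: 0010

Answer: fixed 0010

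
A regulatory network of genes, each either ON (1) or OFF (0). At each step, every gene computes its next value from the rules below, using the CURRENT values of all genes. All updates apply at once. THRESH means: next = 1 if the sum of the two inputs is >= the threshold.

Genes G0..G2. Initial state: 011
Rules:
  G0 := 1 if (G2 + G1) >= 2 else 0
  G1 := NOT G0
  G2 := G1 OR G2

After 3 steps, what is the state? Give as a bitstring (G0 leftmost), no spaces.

Step 1: G0=(1+1>=2)=1 G1=NOT G0=NOT 0=1 G2=G1|G2=1|1=1 -> 111
Step 2: G0=(1+1>=2)=1 G1=NOT G0=NOT 1=0 G2=G1|G2=1|1=1 -> 101
Step 3: G0=(1+0>=2)=0 G1=NOT G0=NOT 1=0 G2=G1|G2=0|1=1 -> 001

001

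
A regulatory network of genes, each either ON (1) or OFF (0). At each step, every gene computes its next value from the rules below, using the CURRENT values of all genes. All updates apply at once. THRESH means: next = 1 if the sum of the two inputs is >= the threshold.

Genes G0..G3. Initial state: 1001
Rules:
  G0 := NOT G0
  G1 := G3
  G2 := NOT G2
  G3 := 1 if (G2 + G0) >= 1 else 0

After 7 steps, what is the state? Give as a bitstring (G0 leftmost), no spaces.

Step 1: G0=NOT G0=NOT 1=0 G1=G3=1 G2=NOT G2=NOT 0=1 G3=(0+1>=1)=1 -> 0111
Step 2: G0=NOT G0=NOT 0=1 G1=G3=1 G2=NOT G2=NOT 1=0 G3=(1+0>=1)=1 -> 1101
Step 3: G0=NOT G0=NOT 1=0 G1=G3=1 G2=NOT G2=NOT 0=1 G3=(0+1>=1)=1 -> 0111
Step 4: G0=NOT G0=NOT 0=1 G1=G3=1 G2=NOT G2=NOT 1=0 G3=(1+0>=1)=1 -> 1101
Step 5: G0=NOT G0=NOT 1=0 G1=G3=1 G2=NOT G2=NOT 0=1 G3=(0+1>=1)=1 -> 0111
Step 6: G0=NOT G0=NOT 0=1 G1=G3=1 G2=NOT G2=NOT 1=0 G3=(1+0>=1)=1 -> 1101
Step 7: G0=NOT G0=NOT 1=0 G1=G3=1 G2=NOT G2=NOT 0=1 G3=(0+1>=1)=1 -> 0111

0111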